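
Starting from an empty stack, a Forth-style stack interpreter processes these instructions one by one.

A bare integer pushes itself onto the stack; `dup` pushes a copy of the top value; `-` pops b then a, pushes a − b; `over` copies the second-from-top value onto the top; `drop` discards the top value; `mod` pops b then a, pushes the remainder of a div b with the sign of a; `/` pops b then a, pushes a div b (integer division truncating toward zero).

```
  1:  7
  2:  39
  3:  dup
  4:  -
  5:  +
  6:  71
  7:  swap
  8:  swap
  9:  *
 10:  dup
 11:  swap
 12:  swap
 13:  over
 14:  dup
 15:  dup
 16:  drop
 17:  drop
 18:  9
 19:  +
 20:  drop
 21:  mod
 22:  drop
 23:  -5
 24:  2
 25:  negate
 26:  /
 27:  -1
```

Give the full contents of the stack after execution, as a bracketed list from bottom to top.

7      → 7
39     → 7 39
dup    → 7 39 39
-      → 7 0
+      → 7
71     → 7 71
swap   → 71 7
swap   → 7 71
*      → 497
dup    → 497 497
swap   → 497 497
swap   → 497 497
over   → 497 497 497
dup    → 497 497 497 497
dup    → 497 497 497 497 497
drop   → 497 497 497 497
drop   → 497 497 497
9      → 497 497 497 9
+      → 497 497 506
drop   → 497 497
mod    → 0
drop   → (empty)
-5     → -5
2      → -5 2
negate → -5 -2
/      → 2
-1     → 2 -1

[2, -1]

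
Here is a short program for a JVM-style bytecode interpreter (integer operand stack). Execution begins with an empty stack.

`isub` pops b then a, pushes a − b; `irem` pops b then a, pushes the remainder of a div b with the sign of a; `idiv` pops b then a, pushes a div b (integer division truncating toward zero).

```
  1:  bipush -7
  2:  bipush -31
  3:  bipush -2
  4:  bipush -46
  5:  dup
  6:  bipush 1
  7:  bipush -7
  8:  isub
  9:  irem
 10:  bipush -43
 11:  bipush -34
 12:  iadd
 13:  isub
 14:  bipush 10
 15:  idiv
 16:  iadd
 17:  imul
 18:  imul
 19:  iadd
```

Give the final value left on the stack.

-2425

bipush -7   [-7]
bipush -31  [-7, -31]
bipush -2   [-7, -31, -2]
bipush -46  [-7, -31, -2, -46]
dup         [-7, -31, -2, -46, -46]
bipush 1    [-7, -31, -2, -46, -46, 1]
bipush -7   [-7, -31, -2, -46, -46, 1, -7]
isub        [-7, -31, -2, -46, -46, 8]
irem        [-7, -31, -2, -46, -6]
bipush -43  [-7, -31, -2, -46, -6, -43]
bipush -34  [-7, -31, -2, -46, -6, -43, -34]
iadd        [-7, -31, -2, -46, -6, -77]
isub        [-7, -31, -2, -46, 71]
bipush 10   [-7, -31, -2, -46, 71, 10]
idiv        [-7, -31, -2, -46, 7]
iadd        [-7, -31, -2, -39]
imul        [-7, -31, 78]
imul        [-7, -2418]
iadd        [-2425]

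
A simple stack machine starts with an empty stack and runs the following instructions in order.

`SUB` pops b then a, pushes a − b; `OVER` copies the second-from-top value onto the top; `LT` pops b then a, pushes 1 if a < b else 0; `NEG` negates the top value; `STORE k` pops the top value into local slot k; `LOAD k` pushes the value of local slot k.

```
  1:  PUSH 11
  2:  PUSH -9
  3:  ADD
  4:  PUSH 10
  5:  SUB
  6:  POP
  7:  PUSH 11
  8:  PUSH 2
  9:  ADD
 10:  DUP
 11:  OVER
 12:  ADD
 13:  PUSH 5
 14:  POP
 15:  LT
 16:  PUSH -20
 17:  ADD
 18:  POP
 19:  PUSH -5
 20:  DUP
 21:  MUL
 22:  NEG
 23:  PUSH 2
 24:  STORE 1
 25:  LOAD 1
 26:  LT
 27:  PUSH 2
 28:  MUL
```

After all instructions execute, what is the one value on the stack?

2

PUSH 11  : [11]
PUSH -9  : [11, -9]
ADD      : [2]
PUSH 10  : [2, 10]
SUB      : [-8]
POP      : []
PUSH 11  : [11]
PUSH 2   : [11, 2]
ADD      : [13]
DUP      : [13, 13]
OVER     : [13, 13, 13]
ADD      : [13, 26]
PUSH 5   : [13, 26, 5]
POP      : [13, 26]
LT       : [1]
PUSH -20 : [1, -20]
ADD      : [-19]
POP      : []
PUSH -5  : [-5]
DUP      : [-5, -5]
MUL      : [25]
NEG      : [-25]
PUSH 2   : [-25, 2]
STORE 1  : [-25]
LOAD 1   : [-25, 2]
LT       : [1]
PUSH 2   : [1, 2]
MUL      : [2]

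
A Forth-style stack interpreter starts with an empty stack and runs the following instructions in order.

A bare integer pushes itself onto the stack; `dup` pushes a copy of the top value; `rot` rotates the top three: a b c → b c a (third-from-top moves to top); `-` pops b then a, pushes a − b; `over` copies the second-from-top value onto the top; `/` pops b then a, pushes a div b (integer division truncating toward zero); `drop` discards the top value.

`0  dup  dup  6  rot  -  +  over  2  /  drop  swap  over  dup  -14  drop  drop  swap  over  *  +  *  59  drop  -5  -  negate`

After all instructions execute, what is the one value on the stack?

0       [0]
dup     [0, 0]
dup     [0, 0, 0]
6       [0, 0, 0, 6]
rot     [0, 0, 6, 0]
-       [0, 0, 6]
+       [0, 6]
over    [0, 6, 0]
2       [0, 6, 0, 2]
/       [0, 6, 0]
drop    [0, 6]
swap    [6, 0]
over    [6, 0, 6]
dup     [6, 0, 6, 6]
-14     [6, 0, 6, 6, -14]
drop    [6, 0, 6, 6]
drop    [6, 0, 6]
swap    [6, 6, 0]
over    [6, 6, 0, 6]
*       [6, 6, 0]
+       [6, 6]
*       [36]
59      [36, 59]
drop    [36]
-5      [36, -5]
-       [41]
negate  [-41]

-41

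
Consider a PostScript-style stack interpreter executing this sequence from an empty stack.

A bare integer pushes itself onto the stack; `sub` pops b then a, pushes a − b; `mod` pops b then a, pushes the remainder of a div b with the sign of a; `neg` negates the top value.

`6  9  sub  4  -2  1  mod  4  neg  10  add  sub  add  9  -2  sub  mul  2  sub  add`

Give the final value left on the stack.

6   -> 6
9   -> 6 9
sub -> -3
4   -> -3 4
-2  -> -3 4 -2
1   -> -3 4 -2 1
mod -> -3 4 0
4   -> -3 4 0 4
neg -> -3 4 0 -4
10  -> -3 4 0 -4 10
add -> -3 4 0 6
sub -> -3 4 -6
add -> -3 -2
9   -> -3 -2 9
-2  -> -3 -2 9 -2
sub -> -3 -2 11
mul -> -3 -22
2   -> -3 -22 2
sub -> -3 -24
add -> -27

-27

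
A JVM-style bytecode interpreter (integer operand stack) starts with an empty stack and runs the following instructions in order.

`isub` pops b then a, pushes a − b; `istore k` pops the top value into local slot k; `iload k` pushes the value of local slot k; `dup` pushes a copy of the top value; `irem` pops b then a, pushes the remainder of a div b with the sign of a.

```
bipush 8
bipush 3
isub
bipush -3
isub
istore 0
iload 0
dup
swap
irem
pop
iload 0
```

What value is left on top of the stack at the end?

bipush 8   8
bipush 3   8 3
isub       5
bipush -3  5 -3
isub       8
istore 0   (empty)
iload 0    8
dup        8 8
swap       8 8
irem       0
pop        (empty)
iload 0    8

8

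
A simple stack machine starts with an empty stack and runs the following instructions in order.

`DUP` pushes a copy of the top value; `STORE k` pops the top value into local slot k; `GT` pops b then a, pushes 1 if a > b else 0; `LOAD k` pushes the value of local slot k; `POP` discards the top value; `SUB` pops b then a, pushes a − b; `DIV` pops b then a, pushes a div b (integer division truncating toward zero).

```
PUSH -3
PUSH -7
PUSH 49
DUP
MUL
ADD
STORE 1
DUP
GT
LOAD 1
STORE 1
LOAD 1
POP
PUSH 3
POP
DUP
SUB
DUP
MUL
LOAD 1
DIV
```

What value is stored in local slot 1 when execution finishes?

2394

PUSH -3 : -3
PUSH -7 : -3 -7
PUSH 49 : -3 -7 49
DUP     : -3 -7 49 49
MUL     : -3 -7 2401
ADD     : -3 2394
STORE 1 : -3
DUP     : -3 -3
GT      : 0
LOAD 1  : 0 2394
STORE 1 : 0
LOAD 1  : 0 2394
POP     : 0
PUSH 3  : 0 3
POP     : 0
DUP     : 0 0
SUB     : 0
DUP     : 0 0
MUL     : 0
LOAD 1  : 0 2394
DIV     : 0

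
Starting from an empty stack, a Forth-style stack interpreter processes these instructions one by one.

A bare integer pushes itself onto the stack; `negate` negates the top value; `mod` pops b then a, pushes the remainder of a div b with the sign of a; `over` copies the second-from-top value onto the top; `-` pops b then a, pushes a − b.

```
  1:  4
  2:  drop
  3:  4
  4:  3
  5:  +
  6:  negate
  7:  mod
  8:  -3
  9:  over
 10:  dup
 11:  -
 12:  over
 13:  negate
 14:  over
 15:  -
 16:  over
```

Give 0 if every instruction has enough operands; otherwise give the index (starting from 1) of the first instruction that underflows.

7

4      -> 4
drop   -> (empty)
4      -> 4
3      -> 4 3
+      -> 7
negate -> -7
mod  — needs 2 operands, stack has 1 → underflow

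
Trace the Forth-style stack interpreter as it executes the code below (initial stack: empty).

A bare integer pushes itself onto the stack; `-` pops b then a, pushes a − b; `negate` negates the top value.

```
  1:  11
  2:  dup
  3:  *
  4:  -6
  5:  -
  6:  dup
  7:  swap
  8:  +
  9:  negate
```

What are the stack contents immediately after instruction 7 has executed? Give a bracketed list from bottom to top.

[127, 127]

11   -> 11
dup  -> 11 11
*    -> 121
-6   -> 121 -6
-    -> 127
dup  -> 127 127
swap -> 127 127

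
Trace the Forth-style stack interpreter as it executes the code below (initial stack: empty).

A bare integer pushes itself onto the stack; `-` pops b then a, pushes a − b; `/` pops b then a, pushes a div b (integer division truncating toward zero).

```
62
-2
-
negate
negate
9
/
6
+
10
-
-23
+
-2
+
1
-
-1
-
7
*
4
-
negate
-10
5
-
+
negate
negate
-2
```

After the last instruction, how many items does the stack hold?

2

62     -> 62
-2     -> 62 -2
-      -> 64
negate -> -64
negate -> 64
9      -> 64 9
/      -> 7
6      -> 7 6
+      -> 13
10     -> 13 10
-      -> 3
-23    -> 3 -23
+      -> -20
-2     -> -20 -2
+      -> -22
1      -> -22 1
-      -> -23
-1     -> -23 -1
-      -> -22
7      -> -22 7
*      -> -154
4      -> -154 4
-      -> -158
negate -> 158
-10    -> 158 -10
5      -> 158 -10 5
-      -> 158 -15
+      -> 143
negate -> -143
negate -> 143
-2     -> 143 -2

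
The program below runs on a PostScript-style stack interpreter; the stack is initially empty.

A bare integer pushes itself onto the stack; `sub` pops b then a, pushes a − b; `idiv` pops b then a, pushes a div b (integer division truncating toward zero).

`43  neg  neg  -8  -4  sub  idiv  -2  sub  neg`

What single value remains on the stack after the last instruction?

43   -> [43]
neg  -> [-43]
neg  -> [43]
-8   -> [43, -8]
-4   -> [43, -8, -4]
sub  -> [43, -4]
idiv -> [-10]
-2   -> [-10, -2]
sub  -> [-8]
neg  -> [8]

8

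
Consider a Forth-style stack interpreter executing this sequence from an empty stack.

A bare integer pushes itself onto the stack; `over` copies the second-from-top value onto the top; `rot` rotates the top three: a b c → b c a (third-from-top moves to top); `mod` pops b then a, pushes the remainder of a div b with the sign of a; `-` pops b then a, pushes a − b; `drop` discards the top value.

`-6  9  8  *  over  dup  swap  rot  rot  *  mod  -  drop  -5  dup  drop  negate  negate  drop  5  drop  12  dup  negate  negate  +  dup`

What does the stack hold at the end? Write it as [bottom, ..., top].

-6     -> -6
9      -> -6 9
8      -> -6 9 8
*      -> -6 72
over   -> -6 72 -6
dup    -> -6 72 -6 -6
swap   -> -6 72 -6 -6
rot    -> -6 -6 -6 72
rot    -> -6 -6 72 -6
*      -> -6 -6 -432
mod    -> -6 -6
-      -> 0
drop   -> (empty)
-5     -> -5
dup    -> -5 -5
drop   -> -5
negate -> 5
negate -> -5
drop   -> (empty)
5      -> 5
drop   -> (empty)
12     -> 12
dup    -> 12 12
negate -> 12 -12
negate -> 12 12
+      -> 24
dup    -> 24 24

[24, 24]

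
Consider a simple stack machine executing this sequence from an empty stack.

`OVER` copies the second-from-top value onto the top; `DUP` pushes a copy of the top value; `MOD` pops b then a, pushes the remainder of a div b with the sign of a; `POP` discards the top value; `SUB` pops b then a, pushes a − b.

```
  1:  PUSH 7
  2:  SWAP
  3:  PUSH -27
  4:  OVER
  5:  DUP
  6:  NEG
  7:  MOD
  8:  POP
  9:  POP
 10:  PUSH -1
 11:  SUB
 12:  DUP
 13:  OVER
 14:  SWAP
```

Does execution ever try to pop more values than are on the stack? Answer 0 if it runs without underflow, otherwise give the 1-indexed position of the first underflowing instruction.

2

PUSH 7  [7]
SWAP  — needs 2 operands, stack has 1 → underflow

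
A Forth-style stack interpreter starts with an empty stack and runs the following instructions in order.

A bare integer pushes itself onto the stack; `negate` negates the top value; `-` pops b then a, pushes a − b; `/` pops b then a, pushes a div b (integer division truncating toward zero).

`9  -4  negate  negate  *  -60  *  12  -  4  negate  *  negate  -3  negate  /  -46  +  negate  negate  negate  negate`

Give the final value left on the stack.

2818

9      : 9
-4     : 9 -4
negate : 9 4
negate : 9 -4
*      : -36
-60    : -36 -60
*      : 2160
12     : 2160 12
-      : 2148
4      : 2148 4
negate : 2148 -4
*      : -8592
negate : 8592
-3     : 8592 -3
negate : 8592 3
/      : 2864
-46    : 2864 -46
+      : 2818
negate : -2818
negate : 2818
negate : -2818
negate : 2818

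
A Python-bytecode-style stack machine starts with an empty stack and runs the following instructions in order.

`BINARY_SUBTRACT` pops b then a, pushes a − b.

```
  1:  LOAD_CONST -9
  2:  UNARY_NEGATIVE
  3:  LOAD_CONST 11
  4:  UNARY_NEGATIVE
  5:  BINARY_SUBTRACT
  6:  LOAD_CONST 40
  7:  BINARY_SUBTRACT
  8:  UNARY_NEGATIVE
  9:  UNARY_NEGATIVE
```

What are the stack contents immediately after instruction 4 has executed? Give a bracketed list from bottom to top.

LOAD_CONST -9  : -9
UNARY_NEGATIVE : 9
LOAD_CONST 11  : 9 11
UNARY_NEGATIVE : 9 -11

[9, -11]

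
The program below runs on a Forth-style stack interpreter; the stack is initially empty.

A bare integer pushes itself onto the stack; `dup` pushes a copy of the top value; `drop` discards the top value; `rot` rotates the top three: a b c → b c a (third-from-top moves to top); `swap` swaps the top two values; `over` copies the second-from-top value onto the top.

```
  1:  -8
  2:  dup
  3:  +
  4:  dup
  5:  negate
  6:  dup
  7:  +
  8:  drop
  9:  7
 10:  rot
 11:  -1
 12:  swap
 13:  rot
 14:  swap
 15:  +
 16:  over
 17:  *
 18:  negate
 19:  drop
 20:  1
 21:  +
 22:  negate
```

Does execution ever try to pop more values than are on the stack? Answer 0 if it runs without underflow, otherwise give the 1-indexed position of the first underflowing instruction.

10

-8     → [-8]
dup    → [-8, -8]
+      → [-16]
dup    → [-16, -16]
negate → [-16, 16]
dup    → [-16, 16, 16]
+      → [-16, 32]
drop   → [-16]
7      → [-16, 7]
rot  — needs 3 operands, stack has 2 → underflow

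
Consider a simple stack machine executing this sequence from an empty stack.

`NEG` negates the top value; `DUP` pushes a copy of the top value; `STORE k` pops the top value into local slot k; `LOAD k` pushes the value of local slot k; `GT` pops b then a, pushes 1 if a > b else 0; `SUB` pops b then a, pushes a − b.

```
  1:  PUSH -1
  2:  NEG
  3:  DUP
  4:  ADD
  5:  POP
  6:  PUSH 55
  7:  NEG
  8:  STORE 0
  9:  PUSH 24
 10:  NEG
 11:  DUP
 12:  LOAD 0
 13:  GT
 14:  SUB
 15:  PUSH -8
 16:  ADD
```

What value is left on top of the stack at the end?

-33

PUSH -1 : [-1]
NEG     : [1]
DUP     : [1, 1]
ADD     : [2]
POP     : []
PUSH 55 : [55]
NEG     : [-55]
STORE 0 : []
PUSH 24 : [24]
NEG     : [-24]
DUP     : [-24, -24]
LOAD 0  : [-24, -24, -55]
GT      : [-24, 1]
SUB     : [-25]
PUSH -8 : [-25, -8]
ADD     : [-33]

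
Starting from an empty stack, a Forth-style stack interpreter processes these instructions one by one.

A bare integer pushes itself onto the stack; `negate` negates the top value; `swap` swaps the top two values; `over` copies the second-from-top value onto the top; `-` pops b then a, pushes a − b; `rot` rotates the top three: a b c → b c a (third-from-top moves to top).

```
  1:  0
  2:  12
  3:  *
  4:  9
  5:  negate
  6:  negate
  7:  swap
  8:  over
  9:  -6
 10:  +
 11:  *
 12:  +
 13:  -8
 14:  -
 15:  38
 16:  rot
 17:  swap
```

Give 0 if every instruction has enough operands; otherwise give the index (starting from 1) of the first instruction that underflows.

0      → 0
12     → 0 12
*      → 0
9      → 0 9
negate → 0 -9
negate → 0 9
swap   → 9 0
over   → 9 0 9
-6     → 9 0 9 -6
+      → 9 0 3
*      → 9 0
+      → 9
-8     → 9 -8
-      → 17
38     → 17 38
rot  — needs 3 operands, stack has 2 → underflow

16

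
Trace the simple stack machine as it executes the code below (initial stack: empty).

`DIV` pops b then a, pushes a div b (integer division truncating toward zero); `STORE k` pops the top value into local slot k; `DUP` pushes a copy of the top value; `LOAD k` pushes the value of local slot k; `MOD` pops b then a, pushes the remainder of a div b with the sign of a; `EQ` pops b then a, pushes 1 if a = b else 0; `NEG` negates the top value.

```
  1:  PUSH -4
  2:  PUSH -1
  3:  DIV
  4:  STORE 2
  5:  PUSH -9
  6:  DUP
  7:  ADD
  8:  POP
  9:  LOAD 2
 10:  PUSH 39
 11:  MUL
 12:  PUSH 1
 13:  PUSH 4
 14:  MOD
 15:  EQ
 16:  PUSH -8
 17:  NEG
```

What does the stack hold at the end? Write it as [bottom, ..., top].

[0, 8]

PUSH -4 → [-4]
PUSH -1 → [-4, -1]
DIV     → [4]
STORE 2 → []
PUSH -9 → [-9]
DUP     → [-9, -9]
ADD     → [-18]
POP     → []
LOAD 2  → [4]
PUSH 39 → [4, 39]
MUL     → [156]
PUSH 1  → [156, 1]
PUSH 4  → [156, 1, 4]
MOD     → [156, 1]
EQ      → [0]
PUSH -8 → [0, -8]
NEG     → [0, 8]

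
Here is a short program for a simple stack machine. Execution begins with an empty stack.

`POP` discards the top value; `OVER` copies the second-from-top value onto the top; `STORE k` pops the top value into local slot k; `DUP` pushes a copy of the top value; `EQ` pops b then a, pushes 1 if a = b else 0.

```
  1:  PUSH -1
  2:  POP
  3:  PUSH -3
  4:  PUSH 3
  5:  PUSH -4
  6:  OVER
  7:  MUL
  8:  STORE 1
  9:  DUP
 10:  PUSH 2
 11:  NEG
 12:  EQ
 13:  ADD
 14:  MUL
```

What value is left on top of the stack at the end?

PUSH -1 : -1
POP     : (empty)
PUSH -3 : -3
PUSH 3  : -3 3
PUSH -4 : -3 3 -4
OVER    : -3 3 -4 3
MUL     : -3 3 -12
STORE 1 : -3 3
DUP     : -3 3 3
PUSH 2  : -3 3 3 2
NEG     : -3 3 3 -2
EQ      : -3 3 0
ADD     : -3 3
MUL     : -9

-9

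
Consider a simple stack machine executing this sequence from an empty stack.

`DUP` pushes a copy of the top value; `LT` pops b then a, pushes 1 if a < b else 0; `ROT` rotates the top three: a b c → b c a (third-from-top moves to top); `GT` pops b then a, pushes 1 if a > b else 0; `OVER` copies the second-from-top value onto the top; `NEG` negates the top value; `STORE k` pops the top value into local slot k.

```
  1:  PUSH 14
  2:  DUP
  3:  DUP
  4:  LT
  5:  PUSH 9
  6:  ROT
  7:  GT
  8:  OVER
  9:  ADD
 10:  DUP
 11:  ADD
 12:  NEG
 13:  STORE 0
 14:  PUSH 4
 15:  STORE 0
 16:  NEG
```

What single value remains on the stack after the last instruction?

PUSH 14 -> [14]
DUP     -> [14, 14]
DUP     -> [14, 14, 14]
LT      -> [14, 0]
PUSH 9  -> [14, 0, 9]
ROT     -> [0, 9, 14]
GT      -> [0, 0]
OVER    -> [0, 0, 0]
ADD     -> [0, 0]
DUP     -> [0, 0, 0]
ADD     -> [0, 0]
NEG     -> [0, 0]
STORE 0 -> [0]
PUSH 4  -> [0, 4]
STORE 0 -> [0]
NEG     -> [0]

0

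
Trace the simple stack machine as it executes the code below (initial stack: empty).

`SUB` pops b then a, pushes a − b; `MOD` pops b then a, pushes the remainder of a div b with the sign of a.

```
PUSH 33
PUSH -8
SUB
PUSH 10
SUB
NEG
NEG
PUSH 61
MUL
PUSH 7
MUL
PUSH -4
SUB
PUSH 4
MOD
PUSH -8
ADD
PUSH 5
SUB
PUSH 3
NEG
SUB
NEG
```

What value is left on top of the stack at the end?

9

PUSH 33 → 33
PUSH -8 → 33 -8
SUB     → 41
PUSH 10 → 41 10
SUB     → 31
NEG     → -31
NEG     → 31
PUSH 61 → 31 61
MUL     → 1891
PUSH 7  → 1891 7
MUL     → 13237
PUSH -4 → 13237 -4
SUB     → 13241
PUSH 4  → 13241 4
MOD     → 1
PUSH -8 → 1 -8
ADD     → -7
PUSH 5  → -7 5
SUB     → -12
PUSH 3  → -12 3
NEG     → -12 -3
SUB     → -9
NEG     → 9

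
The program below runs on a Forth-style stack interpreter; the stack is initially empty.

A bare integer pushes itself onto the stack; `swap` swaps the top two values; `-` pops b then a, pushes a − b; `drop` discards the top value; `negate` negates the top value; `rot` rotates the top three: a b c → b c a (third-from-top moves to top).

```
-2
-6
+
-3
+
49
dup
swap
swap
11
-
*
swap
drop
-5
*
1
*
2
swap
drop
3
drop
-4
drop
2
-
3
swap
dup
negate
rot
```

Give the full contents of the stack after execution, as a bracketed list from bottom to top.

-2      [-2]
-6      [-2, -6]
+       [-8]
-3      [-8, -3]
+       [-11]
49      [-11, 49]
dup     [-11, 49, 49]
swap    [-11, 49, 49]
swap    [-11, 49, 49]
11      [-11, 49, 49, 11]
-       [-11, 49, 38]
*       [-11, 1862]
swap    [1862, -11]
drop    [1862]
-5      [1862, -5]
*       [-9310]
1       [-9310, 1]
*       [-9310]
2       [-9310, 2]
swap    [2, -9310]
drop    [2]
3       [2, 3]
drop    [2]
-4      [2, -4]
drop    [2]
2       [2, 2]
-       [0]
3       [0, 3]
swap    [3, 0]
dup     [3, 0, 0]
negate  [3, 0, 0]
rot     [0, 0, 3]

[0, 0, 3]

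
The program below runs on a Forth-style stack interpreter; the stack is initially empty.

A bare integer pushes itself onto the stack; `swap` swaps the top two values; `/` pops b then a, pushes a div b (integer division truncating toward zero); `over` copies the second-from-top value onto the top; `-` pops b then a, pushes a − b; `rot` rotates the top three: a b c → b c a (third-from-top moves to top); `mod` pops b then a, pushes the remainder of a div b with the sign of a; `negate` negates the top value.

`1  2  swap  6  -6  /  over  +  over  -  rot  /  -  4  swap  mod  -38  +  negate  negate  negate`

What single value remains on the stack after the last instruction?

38

1       1
2       1 2
swap    2 1
6       2 1 6
-6      2 1 6 -6
/       2 1 -1
over    2 1 -1 1
+       2 1 0
over    2 1 0 1
-       2 1 -1
rot     1 -1 2
/       1 0
-       1
4       1 4
swap    4 1
mod     0
-38     0 -38
+       -38
negate  38
negate  -38
negate  38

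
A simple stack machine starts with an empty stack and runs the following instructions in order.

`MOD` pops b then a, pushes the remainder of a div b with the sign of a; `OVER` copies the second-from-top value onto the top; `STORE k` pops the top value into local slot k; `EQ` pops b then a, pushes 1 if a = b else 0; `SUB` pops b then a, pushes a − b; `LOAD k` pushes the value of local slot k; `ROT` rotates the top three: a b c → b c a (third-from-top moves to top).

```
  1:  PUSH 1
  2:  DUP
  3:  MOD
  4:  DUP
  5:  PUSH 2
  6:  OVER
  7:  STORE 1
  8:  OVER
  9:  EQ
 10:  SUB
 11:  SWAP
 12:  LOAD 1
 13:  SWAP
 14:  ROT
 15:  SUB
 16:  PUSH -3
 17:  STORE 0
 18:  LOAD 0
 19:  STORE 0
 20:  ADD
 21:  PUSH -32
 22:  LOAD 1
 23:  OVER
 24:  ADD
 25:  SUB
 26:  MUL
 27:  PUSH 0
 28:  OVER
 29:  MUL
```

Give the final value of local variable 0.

-3

PUSH 1   → [1]
DUP      → [1, 1]
MOD      → [0]
DUP      → [0, 0]
PUSH 2   → [0, 0, 2]
OVER     → [0, 0, 2, 0]
STORE 1  → [0, 0, 2]
OVER     → [0, 0, 2, 0]
EQ       → [0, 0, 0]
SUB      → [0, 0]
SWAP     → [0, 0]
LOAD 1   → [0, 0, 0]
SWAP     → [0, 0, 0]
ROT      → [0, 0, 0]
SUB      → [0, 0]
PUSH -3  → [0, 0, -3]
STORE 0  → [0, 0]
LOAD 0   → [0, 0, -3]
STORE 0  → [0, 0]
ADD      → [0]
PUSH -32 → [0, -32]
LOAD 1   → [0, -32, 0]
OVER     → [0, -32, 0, -32]
ADD      → [0, -32, -32]
SUB      → [0, 0]
MUL      → [0]
PUSH 0   → [0, 0]
OVER     → [0, 0, 0]
MUL      → [0, 0]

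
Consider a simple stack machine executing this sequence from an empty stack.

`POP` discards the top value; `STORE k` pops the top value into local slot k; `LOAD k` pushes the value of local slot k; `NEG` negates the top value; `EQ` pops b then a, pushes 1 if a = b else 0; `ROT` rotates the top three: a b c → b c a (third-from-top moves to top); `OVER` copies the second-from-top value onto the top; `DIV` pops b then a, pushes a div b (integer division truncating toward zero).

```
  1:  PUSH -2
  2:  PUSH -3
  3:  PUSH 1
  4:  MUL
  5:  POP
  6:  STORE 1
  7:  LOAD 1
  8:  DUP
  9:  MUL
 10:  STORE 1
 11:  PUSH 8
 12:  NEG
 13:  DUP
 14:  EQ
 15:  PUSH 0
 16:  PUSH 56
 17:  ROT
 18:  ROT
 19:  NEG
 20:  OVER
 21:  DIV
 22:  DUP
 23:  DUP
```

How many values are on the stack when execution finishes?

5

PUSH -2  -2
PUSH -3  -2 -3
PUSH 1   -2 -3 1
MUL      -2 -3
POP      -2
STORE 1  (empty)
LOAD 1   -2
DUP      -2 -2
MUL      4
STORE 1  (empty)
PUSH 8   8
NEG      -8
DUP      -8 -8
EQ       1
PUSH 0   1 0
PUSH 56  1 0 56
ROT      0 56 1
ROT      56 1 0
NEG      56 1 0
OVER     56 1 0 1
DIV      56 1 0
DUP      56 1 0 0
DUP      56 1 0 0 0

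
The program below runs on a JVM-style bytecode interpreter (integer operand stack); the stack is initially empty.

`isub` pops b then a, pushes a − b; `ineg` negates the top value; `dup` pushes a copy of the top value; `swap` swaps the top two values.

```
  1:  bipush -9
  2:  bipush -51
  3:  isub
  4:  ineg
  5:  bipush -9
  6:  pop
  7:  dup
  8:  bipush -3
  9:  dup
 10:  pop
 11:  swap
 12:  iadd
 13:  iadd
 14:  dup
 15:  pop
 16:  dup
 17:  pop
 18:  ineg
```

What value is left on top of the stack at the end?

87

bipush -9  : [-9]
bipush -51 : [-9, -51]
isub       : [42]
ineg       : [-42]
bipush -9  : [-42, -9]
pop        : [-42]
dup        : [-42, -42]
bipush -3  : [-42, -42, -3]
dup        : [-42, -42, -3, -3]
pop        : [-42, -42, -3]
swap       : [-42, -3, -42]
iadd       : [-42, -45]
iadd       : [-87]
dup        : [-87, -87]
pop        : [-87]
dup        : [-87, -87]
pop        : [-87]
ineg       : [87]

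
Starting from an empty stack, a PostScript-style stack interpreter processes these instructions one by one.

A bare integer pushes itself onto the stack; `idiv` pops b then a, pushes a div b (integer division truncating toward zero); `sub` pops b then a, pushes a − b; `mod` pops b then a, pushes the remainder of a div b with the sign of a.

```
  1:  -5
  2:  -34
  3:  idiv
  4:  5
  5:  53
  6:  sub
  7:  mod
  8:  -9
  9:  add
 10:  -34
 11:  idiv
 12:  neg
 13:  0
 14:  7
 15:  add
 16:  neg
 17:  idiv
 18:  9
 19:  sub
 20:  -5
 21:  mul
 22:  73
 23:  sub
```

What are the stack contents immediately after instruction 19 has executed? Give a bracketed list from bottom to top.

-5    -5
-34   -5 -34
idiv  0
5     0 5
53    0 5 53
sub   0 -48
mod   0
-9    0 -9
add   -9
-34   -9 -34
idiv  0
neg   0
0     0 0
7     0 0 7
add   0 7
neg   0 -7
idiv  0
9     0 9
sub   -9

[-9]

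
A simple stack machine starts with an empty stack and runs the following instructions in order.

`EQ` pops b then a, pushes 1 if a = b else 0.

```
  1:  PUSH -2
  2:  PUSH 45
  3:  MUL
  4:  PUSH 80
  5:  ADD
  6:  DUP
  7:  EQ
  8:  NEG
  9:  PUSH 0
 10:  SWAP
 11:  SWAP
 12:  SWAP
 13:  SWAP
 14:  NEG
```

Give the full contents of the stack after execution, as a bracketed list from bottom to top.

PUSH -2 -> -2
PUSH 45 -> -2 45
MUL     -> -90
PUSH 80 -> -90 80
ADD     -> -10
DUP     -> -10 -10
EQ      -> 1
NEG     -> -1
PUSH 0  -> -1 0
SWAP    -> 0 -1
SWAP    -> -1 0
SWAP    -> 0 -1
SWAP    -> -1 0
NEG     -> -1 0

[-1, 0]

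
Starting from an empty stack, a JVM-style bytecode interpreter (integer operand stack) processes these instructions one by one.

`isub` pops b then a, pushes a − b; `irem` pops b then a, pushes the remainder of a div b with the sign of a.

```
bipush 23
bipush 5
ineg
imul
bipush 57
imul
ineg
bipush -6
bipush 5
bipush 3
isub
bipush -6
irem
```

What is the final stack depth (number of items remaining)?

bipush 23 : [23]
bipush 5  : [23, 5]
ineg      : [23, -5]
imul      : [-115]
bipush 57 : [-115, 57]
imul      : [-6555]
ineg      : [6555]
bipush -6 : [6555, -6]
bipush 5  : [6555, -6, 5]
bipush 3  : [6555, -6, 5, 3]
isub      : [6555, -6, 2]
bipush -6 : [6555, -6, 2, -6]
irem      : [6555, -6, 2]

3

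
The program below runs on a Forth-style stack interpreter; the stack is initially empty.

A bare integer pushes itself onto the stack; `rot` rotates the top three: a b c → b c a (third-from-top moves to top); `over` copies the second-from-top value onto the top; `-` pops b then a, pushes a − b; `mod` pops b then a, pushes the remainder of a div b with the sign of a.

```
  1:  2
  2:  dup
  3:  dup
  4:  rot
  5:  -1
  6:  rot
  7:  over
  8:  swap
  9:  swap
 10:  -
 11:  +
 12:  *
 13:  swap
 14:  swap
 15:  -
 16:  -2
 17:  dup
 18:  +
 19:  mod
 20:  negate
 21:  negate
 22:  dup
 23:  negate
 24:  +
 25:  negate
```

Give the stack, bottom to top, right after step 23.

2      → 2
dup    → 2 2
dup    → 2 2 2
rot    → 2 2 2
-1     → 2 2 2 -1
rot    → 2 2 -1 2
over   → 2 2 -1 2 -1
swap   → 2 2 -1 -1 2
swap   → 2 2 -1 2 -1
-      → 2 2 -1 3
+      → 2 2 2
*      → 2 4
swap   → 4 2
swap   → 2 4
-      → -2
-2     → -2 -2
dup    → -2 -2 -2
+      → -2 -4
mod    → -2
negate → 2
negate → -2
dup    → -2 -2
negate → -2 2

[-2, 2]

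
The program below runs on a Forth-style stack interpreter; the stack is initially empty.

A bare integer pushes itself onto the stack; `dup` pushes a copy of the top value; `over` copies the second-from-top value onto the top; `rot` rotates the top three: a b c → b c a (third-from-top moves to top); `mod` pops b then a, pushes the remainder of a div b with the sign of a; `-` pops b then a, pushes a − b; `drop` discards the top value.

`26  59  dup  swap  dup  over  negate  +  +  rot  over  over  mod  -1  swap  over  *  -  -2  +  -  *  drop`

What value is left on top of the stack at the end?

59

26     : 26
59     : 26 59
dup    : 26 59 59
swap   : 26 59 59
dup    : 26 59 59 59
over   : 26 59 59 59 59
negate : 26 59 59 59 -59
+      : 26 59 59 0
+      : 26 59 59
rot    : 59 59 26
over   : 59 59 26 59
over   : 59 59 26 59 26
mod    : 59 59 26 7
-1     : 59 59 26 7 -1
swap   : 59 59 26 -1 7
over   : 59 59 26 -1 7 -1
*      : 59 59 26 -1 -7
-      : 59 59 26 6
-2     : 59 59 26 6 -2
+      : 59 59 26 4
-      : 59 59 22
*      : 59 1298
drop   : 59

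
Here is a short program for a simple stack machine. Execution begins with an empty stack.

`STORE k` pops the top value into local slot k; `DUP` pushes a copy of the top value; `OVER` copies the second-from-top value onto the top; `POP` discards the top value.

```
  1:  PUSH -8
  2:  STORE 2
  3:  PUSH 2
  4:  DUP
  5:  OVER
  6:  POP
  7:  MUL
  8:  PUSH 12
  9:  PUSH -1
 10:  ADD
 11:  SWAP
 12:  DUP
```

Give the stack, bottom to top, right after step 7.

[4]

PUSH -8 -> [-8]
STORE 2 -> []
PUSH 2  -> [2]
DUP     -> [2, 2]
OVER    -> [2, 2, 2]
POP     -> [2, 2]
MUL     -> [4]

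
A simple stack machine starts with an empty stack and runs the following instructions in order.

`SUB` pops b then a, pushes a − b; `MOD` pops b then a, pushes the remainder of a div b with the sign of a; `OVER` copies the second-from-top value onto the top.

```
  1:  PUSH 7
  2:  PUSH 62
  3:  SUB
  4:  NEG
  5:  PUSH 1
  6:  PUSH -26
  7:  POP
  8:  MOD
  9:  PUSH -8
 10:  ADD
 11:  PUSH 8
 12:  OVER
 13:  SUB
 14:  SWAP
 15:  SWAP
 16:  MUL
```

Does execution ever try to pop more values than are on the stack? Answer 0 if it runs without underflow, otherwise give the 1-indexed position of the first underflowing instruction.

0

PUSH 7   : 7
PUSH 62  : 7 62
SUB      : -55
NEG      : 55
PUSH 1   : 55 1
PUSH -26 : 55 1 -26
POP      : 55 1
MOD      : 0
PUSH -8  : 0 -8
ADD      : -8
PUSH 8   : -8 8
OVER     : -8 8 -8
SUB      : -8 16
SWAP     : 16 -8
SWAP     : -8 16
MUL      : -128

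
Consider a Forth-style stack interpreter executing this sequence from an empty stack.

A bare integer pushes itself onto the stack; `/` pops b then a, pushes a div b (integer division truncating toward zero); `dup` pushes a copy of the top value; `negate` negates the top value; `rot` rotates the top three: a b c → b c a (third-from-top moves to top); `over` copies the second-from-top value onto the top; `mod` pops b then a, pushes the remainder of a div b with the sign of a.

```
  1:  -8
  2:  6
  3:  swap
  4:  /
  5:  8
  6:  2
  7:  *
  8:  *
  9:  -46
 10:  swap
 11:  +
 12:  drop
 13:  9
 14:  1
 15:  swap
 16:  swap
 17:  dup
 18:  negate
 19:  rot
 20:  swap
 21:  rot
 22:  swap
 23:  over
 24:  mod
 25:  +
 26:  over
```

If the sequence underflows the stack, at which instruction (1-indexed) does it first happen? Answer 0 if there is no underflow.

0

-8      [-8]
6       [-8, 6]
swap    [6, -8]
/       [0]
8       [0, 8]
2       [0, 8, 2]
*       [0, 16]
*       [0]
-46     [0, -46]
swap    [-46, 0]
+       [-46]
drop    []
9       [9]
1       [9, 1]
swap    [1, 9]
swap    [9, 1]
dup     [9, 1, 1]
negate  [9, 1, -1]
rot     [1, -1, 9]
swap    [1, 9, -1]
rot     [9, -1, 1]
swap    [9, 1, -1]
over    [9, 1, -1, 1]
mod     [9, 1, 0]
+       [9, 1]
over    [9, 1, 9]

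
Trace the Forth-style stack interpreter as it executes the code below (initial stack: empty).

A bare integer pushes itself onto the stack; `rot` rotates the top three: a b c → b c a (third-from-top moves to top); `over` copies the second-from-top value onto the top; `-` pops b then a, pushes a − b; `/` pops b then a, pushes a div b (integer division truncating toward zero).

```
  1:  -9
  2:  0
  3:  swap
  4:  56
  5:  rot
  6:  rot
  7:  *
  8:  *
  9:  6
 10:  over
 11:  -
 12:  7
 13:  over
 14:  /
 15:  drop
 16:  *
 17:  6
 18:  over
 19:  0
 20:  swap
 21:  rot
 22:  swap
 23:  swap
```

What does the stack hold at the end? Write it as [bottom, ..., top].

-9   → [-9]
0    → [-9, 0]
swap → [0, -9]
56   → [0, -9, 56]
rot  → [-9, 56, 0]
rot  → [56, 0, -9]
*    → [56, 0]
*    → [0]
6    → [0, 6]
over → [0, 6, 0]
-    → [0, 6]
7    → [0, 6, 7]
over → [0, 6, 7, 6]
/    → [0, 6, 1]
drop → [0, 6]
*    → [0]
6    → [0, 6]
over → [0, 6, 0]
0    → [0, 6, 0, 0]
swap → [0, 6, 0, 0]
rot  → [0, 0, 0, 6]
swap → [0, 0, 6, 0]
swap → [0, 0, 0, 6]

[0, 0, 0, 6]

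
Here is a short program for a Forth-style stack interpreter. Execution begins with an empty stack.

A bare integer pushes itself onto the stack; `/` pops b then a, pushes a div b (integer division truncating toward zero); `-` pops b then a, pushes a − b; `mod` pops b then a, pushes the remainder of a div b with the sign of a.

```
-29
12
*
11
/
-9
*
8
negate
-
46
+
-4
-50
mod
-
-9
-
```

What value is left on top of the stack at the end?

-29    -> [-29]
12     -> [-29, 12]
*      -> [-348]
11     -> [-348, 11]
/      -> [-31]
-9     -> [-31, -9]
*      -> [279]
8      -> [279, 8]
negate -> [279, -8]
-      -> [287]
46     -> [287, 46]
+      -> [333]
-4     -> [333, -4]
-50    -> [333, -4, -50]
mod    -> [333, -4]
-      -> [337]
-9     -> [337, -9]
-      -> [346]

346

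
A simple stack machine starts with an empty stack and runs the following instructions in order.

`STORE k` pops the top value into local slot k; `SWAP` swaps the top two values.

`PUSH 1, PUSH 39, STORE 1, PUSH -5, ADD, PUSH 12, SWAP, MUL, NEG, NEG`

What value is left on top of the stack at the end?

-48

PUSH 1   1
PUSH 39  1 39
STORE 1  1
PUSH -5  1 -5
ADD      -4
PUSH 12  -4 12
SWAP     12 -4
MUL      -48
NEG      48
NEG      -48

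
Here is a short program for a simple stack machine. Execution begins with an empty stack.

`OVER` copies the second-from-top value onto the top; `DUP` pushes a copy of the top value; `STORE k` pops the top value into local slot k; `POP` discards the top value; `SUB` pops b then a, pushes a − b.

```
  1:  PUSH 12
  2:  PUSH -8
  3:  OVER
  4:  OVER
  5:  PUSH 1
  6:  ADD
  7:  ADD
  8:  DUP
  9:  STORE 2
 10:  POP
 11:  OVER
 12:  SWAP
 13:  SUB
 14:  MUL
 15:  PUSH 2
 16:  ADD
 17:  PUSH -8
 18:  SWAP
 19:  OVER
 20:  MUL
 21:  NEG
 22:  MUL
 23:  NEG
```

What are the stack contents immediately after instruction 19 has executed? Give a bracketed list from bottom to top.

PUSH 12 : [12]
PUSH -8 : [12, -8]
OVER    : [12, -8, 12]
OVER    : [12, -8, 12, -8]
PUSH 1  : [12, -8, 12, -8, 1]
ADD     : [12, -8, 12, -7]
ADD     : [12, -8, 5]
DUP     : [12, -8, 5, 5]
STORE 2 : [12, -8, 5]
POP     : [12, -8]
OVER    : [12, -8, 12]
SWAP    : [12, 12, -8]
SUB     : [12, 20]
MUL     : [240]
PUSH 2  : [240, 2]
ADD     : [242]
PUSH -8 : [242, -8]
SWAP    : [-8, 242]
OVER    : [-8, 242, -8]

[-8, 242, -8]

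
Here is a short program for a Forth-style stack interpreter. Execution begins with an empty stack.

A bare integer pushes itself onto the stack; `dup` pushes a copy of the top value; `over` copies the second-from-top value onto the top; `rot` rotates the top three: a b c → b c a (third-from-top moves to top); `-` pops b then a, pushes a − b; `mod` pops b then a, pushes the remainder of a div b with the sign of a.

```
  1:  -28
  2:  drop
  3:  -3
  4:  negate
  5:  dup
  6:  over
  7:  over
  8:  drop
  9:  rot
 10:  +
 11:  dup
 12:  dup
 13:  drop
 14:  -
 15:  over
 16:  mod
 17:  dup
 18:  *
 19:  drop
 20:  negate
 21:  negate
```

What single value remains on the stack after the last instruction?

3

-28    : [-28]
drop   : []
-3     : [-3]
negate : [3]
dup    : [3, 3]
over   : [3, 3, 3]
over   : [3, 3, 3, 3]
drop   : [3, 3, 3]
rot    : [3, 3, 3]
+      : [3, 6]
dup    : [3, 6, 6]
dup    : [3, 6, 6, 6]
drop   : [3, 6, 6]
-      : [3, 0]
over   : [3, 0, 3]
mod    : [3, 0]
dup    : [3, 0, 0]
*      : [3, 0]
drop   : [3]
negate : [-3]
negate : [3]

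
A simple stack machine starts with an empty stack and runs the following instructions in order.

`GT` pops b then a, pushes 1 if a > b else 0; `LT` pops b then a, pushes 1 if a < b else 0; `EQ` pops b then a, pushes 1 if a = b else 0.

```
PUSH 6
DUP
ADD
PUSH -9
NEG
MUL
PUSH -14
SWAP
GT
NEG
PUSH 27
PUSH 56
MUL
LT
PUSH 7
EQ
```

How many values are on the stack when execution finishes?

PUSH 6   : [6]
DUP      : [6, 6]
ADD      : [12]
PUSH -9  : [12, -9]
NEG      : [12, 9]
MUL      : [108]
PUSH -14 : [108, -14]
SWAP     : [-14, 108]
GT       : [0]
NEG      : [0]
PUSH 27  : [0, 27]
PUSH 56  : [0, 27, 56]
MUL      : [0, 1512]
LT       : [1]
PUSH 7   : [1, 7]
EQ       : [0]

1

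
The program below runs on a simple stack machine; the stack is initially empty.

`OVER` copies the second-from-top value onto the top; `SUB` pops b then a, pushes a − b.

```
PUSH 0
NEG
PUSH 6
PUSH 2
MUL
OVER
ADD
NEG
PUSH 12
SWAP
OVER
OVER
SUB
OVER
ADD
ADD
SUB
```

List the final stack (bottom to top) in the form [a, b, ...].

PUSH 0   [0]
NEG      [0]
PUSH 6   [0, 6]
PUSH 2   [0, 6, 2]
MUL      [0, 12]
OVER     [0, 12, 0]
ADD      [0, 12]
NEG      [0, -12]
PUSH 12  [0, -12, 12]
SWAP     [0, 12, -12]
OVER     [0, 12, -12, 12]
OVER     [0, 12, -12, 12, -12]
SUB      [0, 12, -12, 24]
OVER     [0, 12, -12, 24, -12]
ADD      [0, 12, -12, 12]
ADD      [0, 12, 0]
SUB      [0, 12]

[0, 12]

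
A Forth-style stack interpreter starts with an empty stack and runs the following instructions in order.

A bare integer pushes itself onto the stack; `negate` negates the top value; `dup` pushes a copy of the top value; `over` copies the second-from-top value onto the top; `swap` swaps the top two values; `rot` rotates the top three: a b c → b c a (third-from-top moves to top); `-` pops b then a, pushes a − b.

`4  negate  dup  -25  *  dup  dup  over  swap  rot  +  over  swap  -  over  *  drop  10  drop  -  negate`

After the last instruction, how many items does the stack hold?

2

4      : [4]
negate : [-4]
dup    : [-4, -4]
-25    : [-4, -4, -25]
*      : [-4, 100]
dup    : [-4, 100, 100]
dup    : [-4, 100, 100, 100]
over   : [-4, 100, 100, 100, 100]
swap   : [-4, 100, 100, 100, 100]
rot    : [-4, 100, 100, 100, 100]
+      : [-4, 100, 100, 200]
over   : [-4, 100, 100, 200, 100]
swap   : [-4, 100, 100, 100, 200]
-      : [-4, 100, 100, -100]
over   : [-4, 100, 100, -100, 100]
*      : [-4, 100, 100, -10000]
drop   : [-4, 100, 100]
10     : [-4, 100, 100, 10]
drop   : [-4, 100, 100]
-      : [-4, 0]
negate : [-4, 0]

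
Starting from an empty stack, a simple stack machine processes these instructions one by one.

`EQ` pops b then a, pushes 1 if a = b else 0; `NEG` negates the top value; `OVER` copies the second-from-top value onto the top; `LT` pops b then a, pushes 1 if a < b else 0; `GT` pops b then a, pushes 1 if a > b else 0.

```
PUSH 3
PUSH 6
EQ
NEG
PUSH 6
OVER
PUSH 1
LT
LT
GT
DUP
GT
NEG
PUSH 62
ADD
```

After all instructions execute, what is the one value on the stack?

62

PUSH 3  -> 3
PUSH 6  -> 3 6
EQ      -> 0
NEG     -> 0
PUSH 6  -> 0 6
OVER    -> 0 6 0
PUSH 1  -> 0 6 0 1
LT      -> 0 6 1
LT      -> 0 0
GT      -> 0
DUP     -> 0 0
GT      -> 0
NEG     -> 0
PUSH 62 -> 0 62
ADD     -> 62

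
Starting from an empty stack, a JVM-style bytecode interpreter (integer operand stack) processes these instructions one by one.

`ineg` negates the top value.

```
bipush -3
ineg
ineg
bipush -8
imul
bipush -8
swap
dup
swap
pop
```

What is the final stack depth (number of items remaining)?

bipush -3 -> [-3]
ineg      -> [3]
ineg      -> [-3]
bipush -8 -> [-3, -8]
imul      -> [24]
bipush -8 -> [24, -8]
swap      -> [-8, 24]
dup       -> [-8, 24, 24]
swap      -> [-8, 24, 24]
pop       -> [-8, 24]

2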